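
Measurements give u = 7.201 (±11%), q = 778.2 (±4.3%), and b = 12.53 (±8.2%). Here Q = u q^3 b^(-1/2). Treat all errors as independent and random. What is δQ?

1.67e+08

Products/powers → add relative errors in quadrature, weighted by exponent:
  (1·δu/u)² = (1×0.110)² = 0.0121;  (3·δq/q)² = (3×0.0430)² = 0.0166;  (−½·δb/b)² = (-0.5×0.0820)² = 0.00168
δQ/Q = √(0.0304) = 0.174
Q = 9.587e+08, so δQ = 0.174 × 9.587e+08 = 1.67e+08.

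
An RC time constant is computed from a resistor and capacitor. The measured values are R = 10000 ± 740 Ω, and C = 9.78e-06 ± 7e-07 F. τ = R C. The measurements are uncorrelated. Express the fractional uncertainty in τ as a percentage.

10.3%

For a monomial τ ∝ R, C, fractional errors add in quadrature:
  (1·δR/R)² = (1×0.0740)² = 0.00548;  (1·δC/C)² = (1×0.0716)² = 0.00512
δτ/τ = √(0.0106) = 0.103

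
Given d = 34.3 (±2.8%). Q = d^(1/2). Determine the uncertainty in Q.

0.0820

Q ∝ d^(1/2), so δQ/Q = |½| · δd/d = 0.5 × 0.0280 = 0.0140.
Q = 5.86, so δQ = 0.0140 × 5.86 = 0.0820.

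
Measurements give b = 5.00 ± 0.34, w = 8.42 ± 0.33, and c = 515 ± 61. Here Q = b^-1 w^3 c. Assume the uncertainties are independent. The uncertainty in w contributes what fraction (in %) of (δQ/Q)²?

(δQ/Q)² = (-1·δb/b)² + (3·δw/w)² + (1·δc/c)²
  b term: (-1×0.0680)² = 0.00462
  w term: (3×0.0392)² = 0.0138
  c term: (1×0.118)² = 0.0140
Total = 0.0325. Share from w = 0.0138/0.0325 = 0.426.

42.6%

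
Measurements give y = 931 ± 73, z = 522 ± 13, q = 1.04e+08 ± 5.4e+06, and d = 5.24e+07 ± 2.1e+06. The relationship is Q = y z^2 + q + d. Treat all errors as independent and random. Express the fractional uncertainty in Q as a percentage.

5.92%

Let p = y·z^2 = 2.54e+08. δp/p = √((1·δy/y)² + (2·δz/z)²) = √(0.00615 + 0.00248) = 0.0929, so δp = 2.36e+07.
Q = p + q + d: δQ = √(δp² + δq² + δd²) = √(5.55e+14 + 2.92e+13 + 4.41e+12) = 2.43e+07
Q = 4.1e+08, so δQ/Q = 2.43e+07/4.1e+08 = 0.0592.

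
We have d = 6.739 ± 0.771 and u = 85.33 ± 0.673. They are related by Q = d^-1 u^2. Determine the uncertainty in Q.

125

Products/powers → add relative errors in quadrature, weighted by exponent:
  (-1·δd/d)² = (-1×0.114)² = 0.0131;  (2·δu/u)² = (2×0.00789)² = 0.000249
δQ/Q = √(0.0133) = 0.115
Q = 1080, so δQ = 0.115 × 1080 = 125.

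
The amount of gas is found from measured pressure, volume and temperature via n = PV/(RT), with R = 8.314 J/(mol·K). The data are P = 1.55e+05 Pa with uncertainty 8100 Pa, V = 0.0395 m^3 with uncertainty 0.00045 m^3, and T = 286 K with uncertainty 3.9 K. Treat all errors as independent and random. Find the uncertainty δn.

For a monomial n ∝ P, V, T^-1, fractional errors add in quadrature:
  (1·δP/P)² = (1×0.0523)² = 0.00273;  (1·δV/V)² = (1×0.0114)² = 0.000130;  (-1·δT/T)² = (-1×0.0136)² = 0.000186
δn/n = √(0.00305) = 0.0552
n = 2.57 mol, so δn = 0.0552 × 2.57 = 0.142 mol.

0.142 mol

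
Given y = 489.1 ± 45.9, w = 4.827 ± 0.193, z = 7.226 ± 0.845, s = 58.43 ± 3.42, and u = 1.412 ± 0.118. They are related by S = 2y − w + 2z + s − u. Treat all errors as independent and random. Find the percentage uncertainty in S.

8.79%

S is a linear combination, so absolute uncertainties add in quadrature:
  (2·δy)² = 8430;  (δw)² = 0.0372;  (2·δz)² = 2.86;  (δs)² = 11.7;  (δu)² = 0.0139
δS = √(8440) = 91.9
S = 1045, so δS/S = 91.9/1045 = 0.0879.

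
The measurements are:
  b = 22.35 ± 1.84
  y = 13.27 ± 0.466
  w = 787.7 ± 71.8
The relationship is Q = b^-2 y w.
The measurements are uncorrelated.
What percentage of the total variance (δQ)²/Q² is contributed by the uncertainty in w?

(δQ/Q)² = (-2·δb/b)² + (1·δy/y)² + (1·δw/w)²
  b term: (-2×0.0823)² = 0.0271
  y term: (1×0.0351)² = 0.00123
  w term: (1×0.0912)² = 0.00831
Total = 0.0367. Share from w = 0.00831/0.0367 = 0.227.

22.7%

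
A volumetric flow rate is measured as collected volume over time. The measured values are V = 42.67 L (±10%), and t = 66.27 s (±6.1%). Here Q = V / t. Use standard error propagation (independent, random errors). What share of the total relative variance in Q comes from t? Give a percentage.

27.1%

(δQ/Q)² = (1·δV/V)² + (-1·δt/t)²
  V term: (1×0.100)² = 0.0100
  t term: (-1×0.0610)² = 0.00372
Total = 0.0137. Share from t = 0.00372/0.0137 = 0.271.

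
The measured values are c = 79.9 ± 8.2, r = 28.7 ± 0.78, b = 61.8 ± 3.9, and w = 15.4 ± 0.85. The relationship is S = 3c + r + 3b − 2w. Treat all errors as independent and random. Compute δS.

27.3

Each term contributes (cᵢ δxᵢ)² to (δS)²:
  (3·δc)² = 605;  (δr)² = 0.608;  (3·δb)² = 137;  (2·δw)² = 2.89
δS = √(746) = 27.3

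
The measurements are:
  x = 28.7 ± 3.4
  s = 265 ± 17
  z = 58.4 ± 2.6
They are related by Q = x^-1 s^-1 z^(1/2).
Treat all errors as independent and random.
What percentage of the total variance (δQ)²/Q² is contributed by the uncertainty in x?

(δQ/Q)² = (-1·δx/x)² + (-1·δs/s)² + (½·δz/z)²
  x term: (-1×0.118)² = 0.0140
  s term: (-1×0.0642)² = 0.00412
  z term: (0.5×0.0445)² = 0.000496
Total = 0.0186. Share from x = 0.0140/0.0186 = 0.753.

75.3%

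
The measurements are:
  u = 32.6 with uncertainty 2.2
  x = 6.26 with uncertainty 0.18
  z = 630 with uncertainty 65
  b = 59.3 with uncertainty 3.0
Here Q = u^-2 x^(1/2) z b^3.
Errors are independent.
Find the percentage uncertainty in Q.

Since Q is a product/quotient, work with relative uncertainties:
  (-2·δu/u)² = (-2×0.0675)² = 0.0182;  (½·δx/x)² = (0.5×0.0288)² = 0.000207;  (1·δz/z)² = (1×0.103)² = 0.0106;  (3·δb/b)² = (3×0.0506)² = 0.0230
δQ/Q = √(0.0521) = 0.228

22.8%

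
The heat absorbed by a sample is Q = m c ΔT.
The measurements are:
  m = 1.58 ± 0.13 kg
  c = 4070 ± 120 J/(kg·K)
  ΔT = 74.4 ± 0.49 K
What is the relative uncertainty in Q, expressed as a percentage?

Since Q is a product/quotient, work with relative uncertainties:
  (1·δm/m)² = (1×0.0823)² = 0.00677;  (1·δc/c)² = (1×0.0295)² = 0.000869;  (1·δΔT/ΔT)² = (1×0.00659)² = 4.34e-05
δQ/Q = √(0.00768) = 0.0876

8.76%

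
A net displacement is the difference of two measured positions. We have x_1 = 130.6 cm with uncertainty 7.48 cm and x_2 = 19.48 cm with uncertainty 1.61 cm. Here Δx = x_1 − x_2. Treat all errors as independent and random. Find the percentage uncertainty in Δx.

Sums and differences: (δΔx)² = Σ (cᵢ δxᵢ)².
  (δx_1)² = 56.0;  (δx_2)² = 2.59
δΔx = √(58.5) = 7.65 cm
Δx = 111.1 cm, so δΔx/Δx = 7.65/111.1 = 0.0689.

6.89%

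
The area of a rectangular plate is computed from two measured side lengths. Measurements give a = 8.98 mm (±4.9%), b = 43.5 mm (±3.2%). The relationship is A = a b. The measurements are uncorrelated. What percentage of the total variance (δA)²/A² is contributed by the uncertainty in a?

70.1%

(δA/A)² = (1·δa/a)² + (1·δb/b)²
  a term: (1×0.0490)² = 0.00240
  b term: (1×0.0320)² = 0.00102
Total = 0.00343. Share from a = 0.00240/0.00343 = 0.701.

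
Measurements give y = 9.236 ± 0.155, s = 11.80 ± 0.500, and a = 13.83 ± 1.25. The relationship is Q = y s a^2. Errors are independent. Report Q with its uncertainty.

20850 ± 3890

Since Q is a product/quotient, work with relative uncertainties:
  (1·δy/y)² = (1×0.0168)² = 0.000282;  (1·δs/s)² = (1×0.0424)² = 0.00180;  (2·δa/a)² = (2×0.0904)² = 0.0327
δQ/Q = √(0.0348) = 0.186
Q = 20850, so δQ = 0.186 × 20850 = 3890.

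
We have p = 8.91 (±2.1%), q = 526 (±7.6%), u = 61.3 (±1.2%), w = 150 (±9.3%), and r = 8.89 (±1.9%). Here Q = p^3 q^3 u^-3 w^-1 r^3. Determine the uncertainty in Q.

5.5e+05

Since Q is a product/quotient, work with relative uncertainties:
  (3·δp/p)² = (3×0.0210)² = 0.00397;  (3·δq/q)² = (3×0.0760)² = 0.0520;  (-3·δu/u)² = (-3×0.0120)² = 0.00130;  (-1·δw/w)² = (-1×0.0930)² = 0.00865;  (3·δr/r)² = (3×0.0190)² = 0.00325
δQ/Q = √(0.0691) = 0.263
Q = 2.09e+06, so δQ = 0.263 × 2.09e+06 = 5.5e+05.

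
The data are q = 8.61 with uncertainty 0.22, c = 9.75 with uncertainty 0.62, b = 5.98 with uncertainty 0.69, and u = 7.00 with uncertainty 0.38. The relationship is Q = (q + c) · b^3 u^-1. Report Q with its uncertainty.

Let w = q + c = 18.4. δw = √(δq² + δc²) = √(0.0484 + 0.384) = 0.658, so δw/w = 0.0358.
Q is then a monomial in w, b, u:
δQ/Q = √((δw/w)² + (3·δb/b)² + (-1·δu/u)²) = √(0.00128 + 0.120 + 0.00295) = 0.352
Q = 561, so δQ = 0.352 × 561 = 198.

561 ± 198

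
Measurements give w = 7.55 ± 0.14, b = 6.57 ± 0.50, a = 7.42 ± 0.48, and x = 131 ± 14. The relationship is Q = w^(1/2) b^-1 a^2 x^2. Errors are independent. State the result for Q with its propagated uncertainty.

Each factor contributes (exponent × relative error)² to (δQ/Q)²:
  (½·δw/w)² = (0.5×0.0185)² = 8.6e-05;  (-1·δb/b)² = (-1×0.0761)² = 0.00579;  (2·δa/a)² = (2×0.0647)² = 0.0167;  (2·δx/x)² = (2×0.107)² = 0.0457
δQ/Q = √(0.0683) = 0.261
Q = 3.95e+05, so δQ = 0.261 × 3.95e+05 = 1.03e+05.

(3.95 ± 1.03) × 10^5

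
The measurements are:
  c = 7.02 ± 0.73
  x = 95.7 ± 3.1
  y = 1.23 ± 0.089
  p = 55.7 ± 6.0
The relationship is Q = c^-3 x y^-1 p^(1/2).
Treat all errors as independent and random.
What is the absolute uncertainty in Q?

0.548

Relative error in a monomial: (δQ/Q)² = Σ (nᵢ · δxᵢ/xᵢ)².
  (-3·δc/c)² = (-3×0.104)² = 0.0973;  (1·δx/x)² = (1×0.0324)² = 0.00105;  (-1·δy/y)² = (-1×0.0724)² = 0.00524;  (½·δp/p)² = (0.5×0.108)² = 0.00290
δQ/Q = √(0.107) = 0.326
Q = 1.68, so δQ = 0.326 × 1.68 = 0.548.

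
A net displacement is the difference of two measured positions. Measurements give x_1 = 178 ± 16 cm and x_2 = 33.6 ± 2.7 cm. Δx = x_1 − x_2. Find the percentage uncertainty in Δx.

11.2%

Sums and differences: (δΔx)² = Σ (cᵢ δxᵢ)².
  (δx_1)² = 256;  (δx_2)² = 7.29
δΔx = √(263) = 16.2 cm
Δx = 144 cm, so δΔx/Δx = 16.2/144 = 0.112.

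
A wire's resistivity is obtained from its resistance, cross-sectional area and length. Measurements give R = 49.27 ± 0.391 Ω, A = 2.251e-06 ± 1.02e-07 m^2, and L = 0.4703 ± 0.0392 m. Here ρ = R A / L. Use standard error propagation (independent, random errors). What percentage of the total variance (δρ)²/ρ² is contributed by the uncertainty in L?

(δρ/ρ)² = (1·δR/R)² + (1·δA/A)² + (-1·δL/L)²
  R term: (1×0.00794)² = 6.3e-05
  A term: (1×0.0453)² = 0.00205
  L term: (-1×0.0834)² = 0.00695
Total = 0.00906. Share from L = 0.00695/0.00906 = 0.767.

76.7%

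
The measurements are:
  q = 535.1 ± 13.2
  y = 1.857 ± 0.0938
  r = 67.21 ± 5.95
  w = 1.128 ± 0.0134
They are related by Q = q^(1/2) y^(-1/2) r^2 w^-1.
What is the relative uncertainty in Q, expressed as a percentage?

18.0%

Relative error in a monomial: (δQ/Q)² = Σ (nᵢ · δxᵢ/xᵢ)².
  (½·δq/q)² = (0.5×0.0247)² = 0.000152;  (−½·δy/y)² = (-0.5×0.0505)² = 0.000638;  (2·δr/r)² = (2×0.0885)² = 0.0313;  (-1·δw/w)² = (-1×0.0119)² = 0.000141
δQ/Q = √(0.0323) = 0.180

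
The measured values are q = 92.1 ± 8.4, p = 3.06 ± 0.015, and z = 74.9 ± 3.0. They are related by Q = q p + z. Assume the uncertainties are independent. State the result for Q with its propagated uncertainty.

Let w = q·p = 282. δw/w = √((1·δq/q)² + (1·δp/p)²) = √(0.00832 + 2.4e-05) = 0.0913, so δw = 25.7.
Q = w + z: δQ = √(δw² + δz²) = √(663 + 9.00) = 25.9
Q = 357.

357 ± 25.9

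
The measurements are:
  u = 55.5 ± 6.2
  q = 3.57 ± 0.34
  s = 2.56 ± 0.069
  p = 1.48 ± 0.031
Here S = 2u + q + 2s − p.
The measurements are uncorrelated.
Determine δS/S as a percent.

10.5%

S is a linear combination, so absolute uncertainties add in quadrature:
  (2·δu)² = 154;  (δq)² = 0.116;  (2·δs)² = 0.0190;  (δp)² = 0.000961
δS = √(154) = 12.4
S = 118, so δS/S = 12.4/118 = 0.105.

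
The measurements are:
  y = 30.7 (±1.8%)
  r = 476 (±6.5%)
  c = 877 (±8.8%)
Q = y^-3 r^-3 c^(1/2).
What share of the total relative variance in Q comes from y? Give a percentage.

6.80%

(δQ/Q)² = (-3·δy/y)² + (-3·δr/r)² + (½·δc/c)²
  y term: (-3×0.0180)² = 0.00292
  r term: (-3×0.0650)² = 0.0380
  c term: (0.5×0.0880)² = 0.00194
Total = 0.0429. Share from y = 0.00292/0.0429 = 0.0680.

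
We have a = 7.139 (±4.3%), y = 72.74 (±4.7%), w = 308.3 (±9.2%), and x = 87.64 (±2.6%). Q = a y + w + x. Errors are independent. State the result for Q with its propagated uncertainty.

Let p = a·y = 519.3. δp/p = √((1·δa/a)² + (1·δy/y)²) = √(0.00185 + 0.00221) = 0.0637, so δp = 33.1.
Q = p + w + x: δQ = √(δp² + δw² + δx²) = √(1090 + 804 + 5.19) = 43.6
Q = 915.2.

915.2 ± 43.6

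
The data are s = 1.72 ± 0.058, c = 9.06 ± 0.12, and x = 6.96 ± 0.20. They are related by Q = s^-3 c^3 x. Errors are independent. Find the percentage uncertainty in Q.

Relative error in a monomial: (δQ/Q)² = Σ (nᵢ · δxᵢ/xᵢ)².
  (-3·δs/s)² = (-3×0.0337)² = 0.0102;  (3·δc/c)² = (3×0.0132)² = 0.00158;  (1·δx/x)² = (1×0.0287)² = 0.000826
δQ/Q = √(0.0126) = 0.112

11.2%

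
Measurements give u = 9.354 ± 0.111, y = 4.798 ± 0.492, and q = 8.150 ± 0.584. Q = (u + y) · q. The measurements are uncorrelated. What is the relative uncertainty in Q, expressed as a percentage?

Let w = u + y = 14.15. δw = √(δu² + δy²) = √(0.0123 + 0.242) = 0.504, so δw/w = 0.0356.
Q is then a monomial in w, q:
δQ/Q = √((δw/w)² + (1·δq/q)²) = √(0.00127 + 0.00513) = 0.0800

8.00%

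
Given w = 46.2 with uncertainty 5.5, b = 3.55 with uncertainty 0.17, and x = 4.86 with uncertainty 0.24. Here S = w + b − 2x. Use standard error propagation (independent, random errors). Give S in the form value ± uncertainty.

40.0 ± 5.52

Absolute uncertainties add in quadrature for a linear combination:
  (δw)² = 30.2;  (δb)² = 0.0289;  (2·δx)² = 0.230
δS = √(30.5) = 5.52
S = 40.0.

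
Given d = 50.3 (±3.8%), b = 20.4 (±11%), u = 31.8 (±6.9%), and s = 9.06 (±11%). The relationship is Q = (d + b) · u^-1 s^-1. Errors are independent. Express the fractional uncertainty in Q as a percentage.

Let w = d + b = 70.7. δw = √(δd² + δb²) = √(3.65 + 5.04) = 2.95, so δw/w = 0.0417.
Q is then a monomial in w, u, s:
δQ/Q = √((δw/w)² + (-1·δu/u)² + (-1·δs/s)²) = √(0.00174 + 0.00476 + 0.0121) = 0.136

13.6%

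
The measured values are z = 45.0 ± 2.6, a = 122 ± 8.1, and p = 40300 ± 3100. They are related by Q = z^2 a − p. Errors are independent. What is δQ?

33100

Let w = z^2·a = 2.47e+05. δw/w = √((2·δz/z)² + (1·δa/a)²) = √(0.0134 + 0.00441) = 0.133, so δw = 32900.
Q = w − p: δQ = √(δw² + δp²) = √(1.08e+09 + 9.61e+06) = 33100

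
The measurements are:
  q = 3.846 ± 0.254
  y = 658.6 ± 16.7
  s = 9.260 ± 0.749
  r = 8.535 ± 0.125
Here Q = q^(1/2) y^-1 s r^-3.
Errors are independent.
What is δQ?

Since Q is a product/quotient, work with relative uncertainties:
  (½·δq/q)² = (0.5×0.0660)² = 0.00109;  (-1·δy/y)² = (-1×0.0254)² = 0.000643;  (1·δs/s)² = (1×0.0809)² = 0.00654;  (-3·δr/r)² = (-3×0.0146)² = 0.00193
δQ/Q = √(0.0102) = 0.101
Q = 4.435e-05, so δQ = 0.101 × 4.435e-05 = 4.48e-06.

4.48e-06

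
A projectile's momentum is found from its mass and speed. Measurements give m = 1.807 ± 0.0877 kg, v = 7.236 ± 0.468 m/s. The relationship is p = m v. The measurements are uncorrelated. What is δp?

Each factor contributes (exponent × relative error)² to (δp/p)²:
  (1·δm/m)² = (1×0.0485)² = 0.00236;  (1·δv/v)² = (1×0.0647)² = 0.00418
δp/p = √(0.00654) = 0.0809
p = 13.08 kg·m/s, so δp = 0.0809 × 13.08 = 1.06 kg·m/s.

1.06 kg·m/s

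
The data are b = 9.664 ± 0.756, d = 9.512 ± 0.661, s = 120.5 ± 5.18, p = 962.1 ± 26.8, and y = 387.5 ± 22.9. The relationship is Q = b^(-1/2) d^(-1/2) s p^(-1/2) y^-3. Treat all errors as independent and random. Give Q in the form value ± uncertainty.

(6.964 ± 1.33) × 10^-9

For a monomial Q ∝ b^(-1/2), d^(-1/2), s, p^(-1/2), y^-3, fractional errors add in quadrature:
  (−½·δb/b)² = (-0.5×0.0782)² = 0.00153;  (−½·δd/d)² = (-0.5×0.0695)² = 0.00121;  (1·δs/s)² = (1×0.0430)² = 0.00185;  (−½·δp/p)² = (-0.5×0.0279)² = 0.000194;  (-3·δy/y)² = (-3×0.0591)² = 0.0314
δQ/Q = √(0.0362) = 0.190
Q = 6.964e-09, so δQ = 0.190 × 6.964e-09 = 1.33e-09.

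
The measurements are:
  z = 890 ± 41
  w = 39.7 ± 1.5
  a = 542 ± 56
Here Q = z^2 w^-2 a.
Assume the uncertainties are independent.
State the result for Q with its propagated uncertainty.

(2.72 ± 0.430) × 10^5

For a monomial Q ∝ z^2, w^-2, a, fractional errors add in quadrature:
  (2·δz/z)² = (2×0.0461)² = 0.00849;  (-2·δw/w)² = (-2×0.0378)² = 0.00571;  (1·δa/a)² = (1×0.103)² = 0.0107
δQ/Q = √(0.0249) = 0.158
Q = 2.72e+05, so δQ = 0.158 × 2.72e+05 = 43000.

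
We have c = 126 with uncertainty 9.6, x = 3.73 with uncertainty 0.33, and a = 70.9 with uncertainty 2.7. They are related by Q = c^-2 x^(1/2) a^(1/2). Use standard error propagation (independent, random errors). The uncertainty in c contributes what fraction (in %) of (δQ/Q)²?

(δQ/Q)² = (-2·δc/c)² + (½·δx/x)² + (½·δa/a)²
  c term: (-2×0.0762)² = 0.0232
  x term: (0.5×0.0885)² = 0.00196
  a term: (0.5×0.0381)² = 0.000363
Total = 0.0255. Share from c = 0.0232/0.0255 = 0.909.

90.9%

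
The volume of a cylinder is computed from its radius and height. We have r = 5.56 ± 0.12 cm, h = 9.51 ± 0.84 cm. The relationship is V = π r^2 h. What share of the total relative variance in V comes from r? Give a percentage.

19.3%

(δV/V)² = (2·δr/r)² + (1·δh/h)²
  r term: (2×0.0216)² = 0.00186
  h term: (1×0.0883)² = 0.00780
Total = 0.00967. Share from r = 0.00186/0.00967 = 0.193.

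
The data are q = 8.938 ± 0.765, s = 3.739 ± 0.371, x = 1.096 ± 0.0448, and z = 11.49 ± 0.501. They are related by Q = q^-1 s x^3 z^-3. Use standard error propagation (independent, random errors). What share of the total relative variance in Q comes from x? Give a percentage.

(δQ/Q)² = (-1·δq/q)² + (1·δs/s)² + (3·δx/x)² + (-3·δz/z)²
  q term: (-1×0.0856)² = 0.00733
  s term: (1×0.0992)² = 0.00985
  x term: (3×0.0409)² = 0.0150
  z term: (-3×0.0436)² = 0.0171
Total = 0.0493. Share from x = 0.0150/0.0493 = 0.305.

30.5%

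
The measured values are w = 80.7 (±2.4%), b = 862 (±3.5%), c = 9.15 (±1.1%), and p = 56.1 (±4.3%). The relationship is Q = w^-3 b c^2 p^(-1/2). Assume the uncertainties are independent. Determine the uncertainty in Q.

0.00157

Since Q is a product/quotient, work with relative uncertainties:
  (-3·δw/w)² = (-3×0.0240)² = 0.00518;  (1·δb/b)² = (1×0.0350)² = 0.00123;  (2·δc/c)² = (2×0.0110)² = 0.000484;  (−½·δp/p)² = (-0.5×0.0430)² = 0.000462
δQ/Q = √(0.00736) = 0.0858
Q = 0.0183, so δQ = 0.0858 × 0.0183 = 0.00157.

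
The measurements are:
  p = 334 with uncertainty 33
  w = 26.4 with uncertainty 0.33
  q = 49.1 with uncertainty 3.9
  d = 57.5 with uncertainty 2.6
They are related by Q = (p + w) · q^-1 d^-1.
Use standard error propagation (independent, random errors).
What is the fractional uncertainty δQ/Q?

0.129

Let u = p + w = 360. δu = √(δp² + δw²) = √(1090 + 0.109) = 33.0, so δu/u = 0.0916.
Q is then a monomial in u, q, d:
δQ/Q = √((δu/u)² + (-1·δq/q)² + (-1·δd/d)²) = √(0.00838 + 0.00631 + 0.00204) = 0.129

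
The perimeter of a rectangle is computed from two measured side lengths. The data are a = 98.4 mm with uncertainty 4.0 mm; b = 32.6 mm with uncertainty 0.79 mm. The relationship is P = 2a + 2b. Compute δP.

For a sum/difference, combine absolute errors in quadrature:
  (2·δa)² = 64.0;  (2·δb)² = 2.50
δP = √(66.5) = 8.15 mm

8.15 mm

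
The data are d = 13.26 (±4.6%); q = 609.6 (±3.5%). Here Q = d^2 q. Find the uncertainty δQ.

10600

Relative error in a monomial: (δQ/Q)² = Σ (nᵢ · δxᵢ/xᵢ)².
  (2·δd/d)² = (2×0.0460)² = 0.00846;  (1·δq/q)² = (1×0.0350)² = 0.00123
δQ/Q = √(0.00969) = 0.0984
Q = 107200, so δQ = 0.0984 × 107200 = 10600.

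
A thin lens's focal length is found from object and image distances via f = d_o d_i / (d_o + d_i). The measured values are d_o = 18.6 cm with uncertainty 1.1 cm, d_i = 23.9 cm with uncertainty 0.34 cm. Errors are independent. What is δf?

0.354 cm

∂f/∂d_o = (d_i/(d_o+d_i))² = 0.316;  ∂f/∂d_i = (d_o/(d_o+d_i))² = 0.192
δf = √((∂f/∂d_o · δd_o)² + (∂f/∂d_i · δd_i)²) = √(0.121 + 0.00424) = 0.354 cm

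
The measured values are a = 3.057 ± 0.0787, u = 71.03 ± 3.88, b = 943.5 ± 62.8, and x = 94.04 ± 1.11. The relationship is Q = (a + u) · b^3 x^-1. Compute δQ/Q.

0.207

Let w = a + u = 74.09. δw = √(δa² + δu²) = √(0.00619 + 15.1) = 3.88, so δw/w = 0.0524.
Q is then a monomial in w, b, x:
δQ/Q = √((δw/w)² + (3·δb/b)² + (-1·δx/x)²) = √(0.00274 + 0.0399 + 0.000139) = 0.207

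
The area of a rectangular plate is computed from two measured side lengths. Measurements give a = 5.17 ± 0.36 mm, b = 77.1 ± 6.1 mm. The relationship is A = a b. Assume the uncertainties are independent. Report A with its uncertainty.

Relative error in a monomial: (δA/A)² = Σ (nᵢ · δxᵢ/xᵢ)².
  (1·δa/a)² = (1×0.0696)² = 0.00485;  (1·δb/b)² = (1×0.0791)² = 0.00626
δA/A = √(0.0111) = 0.105
A = 399 mm^2, so δA = 0.105 × 399 = 42.0 mm^2.

399 ± 42.0 mm^2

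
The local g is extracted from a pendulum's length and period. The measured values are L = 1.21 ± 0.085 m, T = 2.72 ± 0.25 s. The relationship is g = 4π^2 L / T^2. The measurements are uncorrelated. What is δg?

1.27 m/s^2

Each factor contributes (exponent × relative error)² to (δg/g)²:
  (1·δL/L)² = (1×0.0702)² = 0.00493;  (-2·δT/T)² = (-2×0.0919)² = 0.0338
δg/g = √(0.0387) = 0.197
g = 6.46 m/s^2, so δg = 0.197 × 6.46 = 1.27 m/s^2.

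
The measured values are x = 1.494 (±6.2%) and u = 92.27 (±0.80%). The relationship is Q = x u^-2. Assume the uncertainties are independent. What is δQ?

1.12e-05

For a monomial Q ∝ x, u^-2, fractional errors add in quadrature:
  (1·δx/x)² = (1×0.0620)² = 0.00384;  (-2·δu/u)² = (-2×0.00800)² = 0.000256
δQ/Q = √(0.00410) = 0.0640
Q = 0.0001755, so δQ = 0.0640 × 0.0001755 = 1.12e-05.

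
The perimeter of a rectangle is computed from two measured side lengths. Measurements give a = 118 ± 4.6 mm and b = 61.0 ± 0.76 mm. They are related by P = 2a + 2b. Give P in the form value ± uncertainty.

358 ± 9.32 mm

Each term contributes (cᵢ δxᵢ)² to (δP)²:
  (2·δa)² = 84.6;  (2·δb)² = 2.31
δP = √(87.0) = 9.32 mm
P = 358 mm.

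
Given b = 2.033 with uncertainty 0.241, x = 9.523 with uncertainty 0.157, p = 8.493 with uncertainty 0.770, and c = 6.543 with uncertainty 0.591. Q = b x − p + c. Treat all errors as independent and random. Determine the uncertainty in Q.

2.51

Let w = b·x = 19.36. δw/w = √((1·δb/b)² + (1·δx/x)²) = √(0.0141 + 0.000272) = 0.120, so δw = 2.32.
Q = w − p + c: δQ = √(δw² + δp² + δc²) = √(5.37 + 0.593 + 0.349) = 2.51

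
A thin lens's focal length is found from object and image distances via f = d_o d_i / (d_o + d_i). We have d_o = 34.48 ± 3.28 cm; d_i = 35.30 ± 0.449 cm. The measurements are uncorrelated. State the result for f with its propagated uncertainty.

∂f/∂d_o = (d_i/(d_o+d_i))² = 0.256;  ∂f/∂d_i = (d_o/(d_o+d_i))² = 0.244
δf = √((∂f/∂d_o · δd_o)² + (∂f/∂d_i · δd_i)²) = √(0.705 + 0.0120) = 0.847 cm
f = 17.44 cm.

17.44 ± 0.847 cm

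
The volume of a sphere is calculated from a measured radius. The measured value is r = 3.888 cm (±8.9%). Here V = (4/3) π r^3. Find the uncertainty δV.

65.7 cm^3

V ∝ r^3, so δV/V = |3| · δr/r = 3 × 0.0890 = 0.267.
V = 246.2 cm^3, so δV = 0.267 × 246.2 = 65.7 cm^3.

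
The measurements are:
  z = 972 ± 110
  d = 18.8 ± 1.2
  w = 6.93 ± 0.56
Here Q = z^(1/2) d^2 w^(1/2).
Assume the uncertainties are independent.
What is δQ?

Each factor contributes (exponent × relative error)² to (δQ/Q)²:
  (½·δz/z)² = (0.5×0.113)² = 0.00320;  (2·δd/d)² = (2×0.0638)² = 0.0163;  (½·δw/w)² = (0.5×0.0808)² = 0.00163
δQ/Q = √(0.0211) = 0.145
Q = 29000, so δQ = 0.145 × 29000 = 4220.

4220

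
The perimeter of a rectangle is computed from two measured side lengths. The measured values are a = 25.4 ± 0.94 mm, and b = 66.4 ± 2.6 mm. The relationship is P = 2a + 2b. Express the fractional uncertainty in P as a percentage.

Sums and differences: (δP)² = Σ (cᵢ δxᵢ)².
  (2·δa)² = 3.53;  (2·δb)² = 27.0
δP = √(30.6) = 5.53 mm
P = 184 mm, so δP/P = 5.53/184 = 0.0301.

3.01%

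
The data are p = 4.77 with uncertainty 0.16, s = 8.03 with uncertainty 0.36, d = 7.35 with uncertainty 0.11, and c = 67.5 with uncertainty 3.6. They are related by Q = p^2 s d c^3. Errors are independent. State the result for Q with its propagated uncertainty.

(4.13 ± 0.743) × 10^8

Since Q is a product/quotient, work with relative uncertainties:
  (2·δp/p)² = (2×0.0335)² = 0.00450;  (1·δs/s)² = (1×0.0448)² = 0.00201;  (1·δd/d)² = (1×0.0150)² = 0.000224;  (3·δc/c)² = (3×0.0533)² = 0.0256
δQ/Q = √(0.0323) = 0.180
Q = 4.13e+08, so δQ = 0.180 × 4.13e+08 = 7.43e+07.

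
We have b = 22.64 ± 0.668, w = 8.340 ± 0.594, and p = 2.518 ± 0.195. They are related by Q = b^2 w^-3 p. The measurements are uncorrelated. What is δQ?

0.522

Since Q is a product/quotient, work with relative uncertainties:
  (2·δb/b)² = (2×0.0295)² = 0.00348;  (-3·δw/w)² = (-3×0.0712)² = 0.0457;  (1·δp/p)² = (1×0.0774)² = 0.00600
δQ/Q = √(0.0551) = 0.235
Q = 2.225, so δQ = 0.235 × 2.225 = 0.522.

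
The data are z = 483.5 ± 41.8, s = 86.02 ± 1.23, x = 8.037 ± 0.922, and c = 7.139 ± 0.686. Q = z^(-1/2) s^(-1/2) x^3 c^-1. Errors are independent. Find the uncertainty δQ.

Since Q is a product/quotient, work with relative uncertainties:
  (−½·δz/z)² = (-0.5×0.0865)² = 0.00187;  (−½·δs/s)² = (-0.5×0.0143)² = 5.11e-05;  (3·δx/x)² = (3×0.115)² = 0.118;  (-1·δc/c)² = (-1×0.0961)² = 0.00923
δQ/Q = √(0.130) = 0.360
Q = 0.3566, so δQ = 0.360 × 0.3566 = 0.128.

0.128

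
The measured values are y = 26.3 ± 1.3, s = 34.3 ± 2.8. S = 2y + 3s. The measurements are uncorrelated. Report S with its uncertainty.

156 ± 8.79

Absolute uncertainties add in quadrature for a linear combination:
  (2·δy)² = 6.76;  (3·δs)² = 70.6
δS = √(77.3) = 8.79
S = 156.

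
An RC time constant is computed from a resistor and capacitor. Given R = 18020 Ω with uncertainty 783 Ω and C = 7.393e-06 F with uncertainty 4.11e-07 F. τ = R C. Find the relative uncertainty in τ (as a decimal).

0.0706

τ is a product of powers, so relative uncertainties combine in quadrature:
  (1·δR/R)² = (1×0.0435)² = 0.00189;  (1·δC/C)² = (1×0.0556)² = 0.00309
δτ/τ = √(0.00498) = 0.0706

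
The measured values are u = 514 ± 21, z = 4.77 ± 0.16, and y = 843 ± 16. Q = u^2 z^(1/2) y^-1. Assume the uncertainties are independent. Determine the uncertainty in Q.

58.6

Each factor contributes (exponent × relative error)² to (δQ/Q)²:
  (2·δu/u)² = (2×0.0409)² = 0.00668;  (½·δz/z)² = (0.5×0.0335)² = 0.000281;  (-1·δy/y)² = (-1×0.0190)² = 0.000360
δQ/Q = √(0.00732) = 0.0855
Q = 684, so δQ = 0.0855 × 684 = 58.6.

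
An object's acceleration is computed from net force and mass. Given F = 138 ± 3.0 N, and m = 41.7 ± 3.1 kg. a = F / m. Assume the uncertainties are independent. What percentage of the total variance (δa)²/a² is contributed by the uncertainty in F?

(δa/a)² = (1·δF/F)² + (-1·δm/m)²
  F term: (1×0.0217)² = 0.000473
  m term: (-1×0.0743)² = 0.00553
Total = 0.00600. Share from F = 0.000473/0.00600 = 0.0788.

7.88%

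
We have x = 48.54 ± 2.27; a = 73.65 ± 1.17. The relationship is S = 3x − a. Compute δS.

For a sum/difference, combine absolute errors in quadrature:
  (3·δx)² = 46.4;  (δa)² = 1.37
δS = √(47.7) = 6.91

6.91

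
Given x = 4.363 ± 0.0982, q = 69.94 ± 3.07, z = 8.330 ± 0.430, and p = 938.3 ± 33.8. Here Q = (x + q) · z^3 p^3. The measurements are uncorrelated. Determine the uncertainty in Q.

6.86e+12

Let u = x + q = 74.30. δu = √(δx² + δq²) = √(0.00964 + 9.42) = 3.07, so δu/u = 0.0413.
Q is then a monomial in u, z, p:
δQ/Q = √((δu/u)² + (3·δz/z)² + (3·δp/p)²) = √(0.00171 + 0.0240 + 0.0117) = 0.193
Q = 3.548e+13, so δQ = 0.193 × 3.548e+13 = 6.86e+12.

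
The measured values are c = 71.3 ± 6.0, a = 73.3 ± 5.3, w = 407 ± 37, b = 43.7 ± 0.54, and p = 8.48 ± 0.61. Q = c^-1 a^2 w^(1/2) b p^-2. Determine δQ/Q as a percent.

For a monomial Q ∝ c^-1, a^2, w^(1/2), b, p^-2, fractional errors add in quadrature:
  (-1·δc/c)² = (-1×0.0842)² = 0.00708;  (2·δa/a)² = (2×0.0723)² = 0.0209;  (½·δw/w)² = (0.5×0.0909)² = 0.00207;  (1·δb/b)² = (1×0.0124)² = 0.000153;  (-2·δp/p)² = (-2×0.0719)² = 0.0207
δQ/Q = √(0.0509) = 0.226

22.6%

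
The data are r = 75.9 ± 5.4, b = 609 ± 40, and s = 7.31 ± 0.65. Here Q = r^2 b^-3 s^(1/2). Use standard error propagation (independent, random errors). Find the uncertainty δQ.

Since Q is a product/quotient, work with relative uncertainties:
  (2·δr/r)² = (2×0.0711)² = 0.0202;  (-3·δb/b)² = (-3×0.0657)² = 0.0388;  (½·δs/s)² = (0.5×0.0889)² = 0.00198
δQ/Q = √(0.0611) = 0.247
Q = 6.9e-05, so δQ = 0.247 × 6.9e-05 = 1.7e-05.

1.7e-05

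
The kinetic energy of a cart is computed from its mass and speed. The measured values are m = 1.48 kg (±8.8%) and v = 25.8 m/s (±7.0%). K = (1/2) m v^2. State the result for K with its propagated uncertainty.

493 ± 81.5 J

Since K is a product/quotient, work with relative uncertainties:
  (1·δm/m)² = (1×0.0880)² = 0.00774;  (2·δv/v)² = (2×0.0700)² = 0.0196
δK/K = √(0.0273) = 0.165
K = 493 J, so δK = 0.165 × 493 = 81.5 J.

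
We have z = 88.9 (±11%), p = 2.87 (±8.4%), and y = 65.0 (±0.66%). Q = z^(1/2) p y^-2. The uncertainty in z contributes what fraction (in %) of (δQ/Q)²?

(δQ/Q)² = (½·δz/z)² + (1·δp/p)² + (-2·δy/y)²
  z term: (0.5×0.110)² = 0.00302
  p term: (1×0.0840)² = 0.00706
  y term: (-2×0.00660)² = 0.000174
Total = 0.0103. Share from z = 0.00302/0.0103 = 0.295.

29.5%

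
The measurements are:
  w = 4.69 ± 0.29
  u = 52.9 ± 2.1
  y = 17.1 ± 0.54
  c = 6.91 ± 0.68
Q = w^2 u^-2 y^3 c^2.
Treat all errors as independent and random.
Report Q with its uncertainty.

1880 ± 494

Since Q is a product/quotient, work with relative uncertainties:
  (2·δw/w)² = (2×0.0618)² = 0.0153;  (-2·δu/u)² = (-2×0.0397)² = 0.00630;  (3·δy/y)² = (3×0.0316)² = 0.00898;  (2·δc/c)² = (2×0.0984)² = 0.0387
δQ/Q = √(0.0693) = 0.263
Q = 1880, so δQ = 0.263 × 1880 = 494.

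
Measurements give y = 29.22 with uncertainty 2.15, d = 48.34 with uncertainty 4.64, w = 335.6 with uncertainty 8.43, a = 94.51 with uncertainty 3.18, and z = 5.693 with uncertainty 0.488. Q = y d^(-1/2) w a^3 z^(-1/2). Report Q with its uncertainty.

Each factor contributes (exponent × relative error)² to (δQ/Q)²:
  (1·δy/y)² = (1×0.0736)² = 0.00541;  (−½·δd/d)² = (-0.5×0.0960)² = 0.00230;  (1·δw/w)² = (1×0.0251)² = 0.000631;  (3·δa/a)² = (3×0.0336)² = 0.0102;  (−½·δz/z)² = (-0.5×0.0857)² = 0.00184
δQ/Q = √(0.0204) = 0.143
Q = 4.99e+08, so δQ = 0.143 × 4.99e+08 = 7.12e+07.

(4.990 ± 0.712) × 10^8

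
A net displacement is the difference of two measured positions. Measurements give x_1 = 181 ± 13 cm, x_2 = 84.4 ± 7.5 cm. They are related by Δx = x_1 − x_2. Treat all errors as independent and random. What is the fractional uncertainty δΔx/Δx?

0.155

Each term contributes (cᵢ δxᵢ)² to (δΔx)²:
  (δx_1)² = 169;  (δx_2)² = 56.2
δΔx = √(225) = 15.0 cm
Δx = 96.6 cm, so δΔx/Δx = 15.0/96.6 = 0.155.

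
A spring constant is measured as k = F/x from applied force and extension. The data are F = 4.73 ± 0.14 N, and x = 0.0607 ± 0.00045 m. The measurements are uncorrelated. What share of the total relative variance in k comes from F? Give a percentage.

(δk/k)² = (1·δF/F)² + (-1·δx/x)²
  F term: (1×0.0296)² = 0.000876
  x term: (-1×0.00741)² = 5.5e-05
Total = 0.000931. Share from F = 0.000876/0.000931 = 0.941.

94.1%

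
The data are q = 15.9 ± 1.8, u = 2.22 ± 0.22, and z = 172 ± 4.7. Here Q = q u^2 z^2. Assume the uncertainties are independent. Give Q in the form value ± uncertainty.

(2.32 ± 0.544) × 10^6

Relative error in a monomial: (δQ/Q)² = Σ (nᵢ · δxᵢ/xᵢ)².
  (1·δq/q)² = (1×0.113)² = 0.0128;  (2·δu/u)² = (2×0.0991)² = 0.0393;  (2·δz/z)² = (2×0.0273)² = 0.00299
δQ/Q = √(0.0551) = 0.235
Q = 2.32e+06, so δQ = 0.235 × 2.32e+06 = 5.44e+05.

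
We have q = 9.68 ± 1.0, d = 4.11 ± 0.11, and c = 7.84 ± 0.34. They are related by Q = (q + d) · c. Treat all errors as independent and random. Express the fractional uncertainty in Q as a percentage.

8.49%

Let u = q + d = 13.8. δu = √(δq² + δd²) = √(1.00 + 0.0121) = 1.01, so δu/u = 0.0730.
Q is then a monomial in u, c:
δQ/Q = √((δu/u)² + (1·δc/c)²) = √(0.00532 + 0.00188) = 0.0849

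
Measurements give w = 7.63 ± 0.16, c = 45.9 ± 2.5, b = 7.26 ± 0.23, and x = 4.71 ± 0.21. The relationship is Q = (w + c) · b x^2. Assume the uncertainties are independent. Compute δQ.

910

Let u = w + c = 53.5. δu = √(δw² + δc²) = √(0.0256 + 6.25) = 2.51, so δu/u = 0.0468.
Q is then a monomial in u, b, x:
δQ/Q = √((δu/u)² + (1·δb/b)² + (2·δx/x)²) = √(0.00219 + 0.00100 + 0.00795) = 0.106
Q = 8620, so δQ = 0.106 × 8620 = 910.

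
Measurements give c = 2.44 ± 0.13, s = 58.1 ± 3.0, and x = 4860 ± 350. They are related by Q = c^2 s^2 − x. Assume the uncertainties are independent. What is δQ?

Let p = c^2·s^2 = 20100. δp/p = √((2·δc/c)² + (2·δs/s)²) = √(0.0114 + 0.0107) = 0.148, so δp = 2980.
Q = p − x: δQ = √(δp² + δx²) = √(8.89e+06 + 1.22e+05) = 3000

3000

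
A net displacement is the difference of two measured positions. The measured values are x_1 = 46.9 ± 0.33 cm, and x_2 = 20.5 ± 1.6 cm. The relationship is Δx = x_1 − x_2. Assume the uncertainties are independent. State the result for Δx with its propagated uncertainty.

26.4 ± 1.63 cm

Each term contributes (cᵢ δxᵢ)² to (δΔx)²:
  (δx_1)² = 0.109;  (δx_2)² = 2.56
δΔx = √(2.67) = 1.63 cm
Δx = 26.4 cm.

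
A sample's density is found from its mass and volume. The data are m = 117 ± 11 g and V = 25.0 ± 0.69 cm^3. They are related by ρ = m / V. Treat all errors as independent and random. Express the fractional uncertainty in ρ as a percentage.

ρ is a product of powers, so relative uncertainties combine in quadrature:
  (1·δm/m)² = (1×0.0940)² = 0.00884;  (-1·δV/V)² = (-1×0.0276)² = 0.000762
δρ/ρ = √(0.00960) = 0.0980

9.80%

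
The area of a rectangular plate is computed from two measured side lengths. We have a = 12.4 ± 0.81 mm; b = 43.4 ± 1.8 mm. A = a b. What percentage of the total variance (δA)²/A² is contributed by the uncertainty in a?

(δA/A)² = (1·δa/a)² + (1·δb/b)²
  a term: (1×0.0653)² = 0.00427
  b term: (1×0.0415)² = 0.00172
Total = 0.00599. Share from a = 0.00427/0.00599 = 0.713.

71.3%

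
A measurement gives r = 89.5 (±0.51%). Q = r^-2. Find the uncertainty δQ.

1.27e-06

For a monomial Q ∝ r^-2, fractional errors add in quadrature:
  (-2·δr/r)² = (-2×0.00510)² = 0.000104
δQ/Q = √(0.000104) = 0.0102
Q = 0.000125, so δQ = 0.0102 × 0.000125 = 1.27e-06.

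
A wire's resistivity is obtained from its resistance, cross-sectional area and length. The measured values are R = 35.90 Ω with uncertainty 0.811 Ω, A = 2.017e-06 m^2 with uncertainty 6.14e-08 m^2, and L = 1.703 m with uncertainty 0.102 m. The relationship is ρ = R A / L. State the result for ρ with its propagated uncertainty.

(4.252 ± 0.301) × 10^-5 Ω·m

Relative error in a monomial: (δρ/ρ)² = Σ (nᵢ · δxᵢ/xᵢ)².
  (1·δR/R)² = (1×0.0226)² = 0.000510;  (1·δA/A)² = (1×0.0304)² = 0.000927;  (-1·δL/L)² = (-1×0.0599)² = 0.00359
δρ/ρ = √(0.00502) = 0.0709
ρ = 4.252e-05 Ω·m, so δρ = 0.0709 × 4.252e-05 = 3.01e-06 Ω·m.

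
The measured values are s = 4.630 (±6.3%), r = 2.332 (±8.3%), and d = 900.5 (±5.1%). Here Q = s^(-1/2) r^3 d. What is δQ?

Each factor contributes (exponent × relative error)² to (δQ/Q)²:
  (−½·δs/s)² = (-0.5×0.0630)² = 0.000992;  (3·δr/r)² = (3×0.0830)² = 0.0620;  (1·δd/d)² = (1×0.0510)² = 0.00260
δQ/Q = √(0.0656) = 0.256
Q = 5307, so δQ = 0.256 × 5307 = 1360.

1360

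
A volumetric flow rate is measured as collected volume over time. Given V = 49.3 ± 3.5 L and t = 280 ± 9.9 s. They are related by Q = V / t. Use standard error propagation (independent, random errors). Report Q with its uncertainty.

0.176 ± 0.0140 L/s

Since Q is a product/quotient, work with relative uncertainties:
  (1·δV/V)² = (1×0.0710)² = 0.00504;  (-1·δt/t)² = (-1×0.0354)² = 0.00125
δQ/Q = √(0.00629) = 0.0793
Q = 0.176 L/s, so δQ = 0.0793 × 0.176 = 0.0140 L/s.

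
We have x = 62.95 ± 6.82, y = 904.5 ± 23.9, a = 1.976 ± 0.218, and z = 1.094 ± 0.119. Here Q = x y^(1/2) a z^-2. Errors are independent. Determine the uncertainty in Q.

Each factor contributes (exponent × relative error)² to (δQ/Q)²:
  (1·δx/x)² = (1×0.108)² = 0.0117;  (½·δy/y)² = (0.5×0.0264)² = 0.000175;  (1·δa/a)² = (1×0.110)² = 0.0122;  (-2·δz/z)² = (-2×0.109)² = 0.0473
δQ/Q = √(0.0714) = 0.267
Q = 3126, so δQ = 0.267 × 3126 = 835.

835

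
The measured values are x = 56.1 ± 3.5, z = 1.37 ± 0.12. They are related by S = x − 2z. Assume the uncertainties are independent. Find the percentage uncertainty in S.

6.57%

Absolute uncertainties add in quadrature for a linear combination:
  (δx)² = 12.2;  (2·δz)² = 0.0576
δS = √(12.3) = 3.51
S = 53.4, so δS/S = 3.51/53.4 = 0.0657.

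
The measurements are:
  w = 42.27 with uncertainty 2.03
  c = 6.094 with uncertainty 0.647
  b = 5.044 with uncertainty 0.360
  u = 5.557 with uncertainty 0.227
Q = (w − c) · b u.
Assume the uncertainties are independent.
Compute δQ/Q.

0.101

Let h = w − c = 36.18. δh = √(δw² + δc²) = √(4.12 + 0.419) = 2.13, so δh/h = 0.0589.
Q is then a monomial in h, b, u:
δQ/Q = √((δh/h)² + (1·δb/b)² + (1·δu/u)²) = √(0.00347 + 0.00509 + 0.00167) = 0.101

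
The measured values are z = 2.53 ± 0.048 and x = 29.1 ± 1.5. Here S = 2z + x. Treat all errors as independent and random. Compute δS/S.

For a sum/difference, combine absolute errors in quadrature:
  (2·δz)² = 0.00922;  (δx)² = 2.25
δS = √(2.26) = 1.50
S = 34.2, so δS/S = 1.50/34.2 = 0.0440.

0.0440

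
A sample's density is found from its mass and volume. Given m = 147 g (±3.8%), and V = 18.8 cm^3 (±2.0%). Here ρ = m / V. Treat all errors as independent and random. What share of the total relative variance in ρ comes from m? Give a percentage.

78.3%

(δρ/ρ)² = (1·δm/m)² + (-1·δV/V)²
  m term: (1×0.0380)² = 0.00144
  V term: (-1×0.0200)² = 0.000400
Total = 0.00184. Share from m = 0.00144/0.00184 = 0.783.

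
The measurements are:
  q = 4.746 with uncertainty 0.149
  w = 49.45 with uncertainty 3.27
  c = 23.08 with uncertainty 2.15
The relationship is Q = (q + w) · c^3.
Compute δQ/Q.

0.286

Let u = q + w = 54.20. δu = √(δq² + δw²) = √(0.0222 + 10.7) = 3.27, so δu/u = 0.0604.
Q is then a monomial in u, c:
δQ/Q = √((δu/u)² + (3·δc/c)²) = √(0.00365 + 0.0781) = 0.286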